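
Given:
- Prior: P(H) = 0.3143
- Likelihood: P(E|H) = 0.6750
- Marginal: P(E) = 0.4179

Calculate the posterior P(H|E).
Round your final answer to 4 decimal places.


Using Bayes' theorem:

P(H|E) = P(E|H) × P(H) / P(E)
       = 0.6750 × 0.3143 / 0.4179
       = 0.21215250 / 0.4179
       = 0.5077

The evidence strengthens our belief in H.
Prior: 0.3143 → Posterior: 0.5077


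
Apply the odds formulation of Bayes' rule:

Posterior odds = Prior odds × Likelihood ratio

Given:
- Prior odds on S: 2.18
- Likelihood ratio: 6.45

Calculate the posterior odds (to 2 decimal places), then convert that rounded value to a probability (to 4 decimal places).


Step 1: Calculate posterior odds
Posterior odds = Prior odds × LR
               = 2.18 × 6.45
               = 14.06

Step 2: Convert to probability
P(S|E) = Posterior odds / (1 + Posterior odds)
       = 14.06 / (1 + 14.06)
       = 14.06 / 15.06
       = 0.9336

The evidence increased P(S) from 0.6855 to 0.9336.


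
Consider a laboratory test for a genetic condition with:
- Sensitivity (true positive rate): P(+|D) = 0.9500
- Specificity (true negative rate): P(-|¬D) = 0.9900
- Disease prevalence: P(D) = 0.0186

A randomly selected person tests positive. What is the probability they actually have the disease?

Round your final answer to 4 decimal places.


Let D = has disease, + = positive test

Given:
- P(D) = 0.0186 (prevalence)
- P(+|D) = 0.9500 (sensitivity)
- P(-|¬D) = 0.9900 (specificity)
- P(+|¬D) = 0.0100 (false positive rate = 1 - specificity)

Step 1: Find P(+)
P(+) = P(+|D)P(D) + P(+|¬D)P(¬D)
     = 0.9500 × 0.0186 + 0.0100 × 0.9814
     = 0.01767000 + 0.00981400
     = 0.02748400

Step 2: Apply Bayes' theorem for P(D|+)
P(D|+) = P(+|D)P(D) / P(+)
       = 0.01767000 / 0.02748400
       = 0.6429


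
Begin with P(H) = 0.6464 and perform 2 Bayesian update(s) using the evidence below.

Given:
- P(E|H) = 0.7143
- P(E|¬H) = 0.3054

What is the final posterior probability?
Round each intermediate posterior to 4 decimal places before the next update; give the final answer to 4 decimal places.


Sequential Bayesian updating:

Initial prior: P(H) = 0.6464

Update 1:
  P(E) = 0.7143 × 0.6464 + 0.3054 × 0.3536 = 0.46172352 + 0.10798944 = 0.56971296
  P(H|E) = 0.46172352 / 0.56971296 = 0.8104

Update 2:
  P(E) = 0.7143 × 0.8104 + 0.3054 × 0.1896 = 0.57886872 + 0.05790384 = 0.63677256
  P(H|E) = 0.57886872 / 0.63677256 = 0.9091

Final posterior: 0.9091


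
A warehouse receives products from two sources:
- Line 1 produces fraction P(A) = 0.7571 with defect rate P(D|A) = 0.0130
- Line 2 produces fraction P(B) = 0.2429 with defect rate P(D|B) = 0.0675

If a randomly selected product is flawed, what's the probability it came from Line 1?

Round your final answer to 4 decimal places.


Let A = from Line 1, D = flawed

Given:
- P(A) = 0.7571, P(B) = 0.2429
- P(D|A) = 0.0130, P(D|B) = 0.0675

Step 1: Find P(D)
P(D) = P(D|A)P(A) + P(D|B)P(B)
     = 0.0130 × 0.7571 + 0.0675 × 0.2429
     = 0.00984230 + 0.01639575
     = 0.02623805

Step 2: Apply Bayes' theorem
P(A|D) = P(D|A)P(A) / P(D)
       = 0.00984230 / 0.02623805
       = 0.3751


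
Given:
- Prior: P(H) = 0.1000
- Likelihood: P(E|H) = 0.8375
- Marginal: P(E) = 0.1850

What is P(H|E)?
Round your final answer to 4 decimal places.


Using Bayes' theorem:

P(H|E) = P(E|H) × P(H) / P(E)
       = 0.8375 × 0.1000 / 0.1850
       = 0.08375000 / 0.1850
       = 0.4527

The evidence strengthens our belief in H.
Prior: 0.1000 → Posterior: 0.4527


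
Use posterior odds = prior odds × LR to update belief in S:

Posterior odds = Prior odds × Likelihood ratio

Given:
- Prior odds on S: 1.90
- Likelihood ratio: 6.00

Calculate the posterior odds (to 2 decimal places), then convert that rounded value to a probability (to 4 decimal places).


Step 1: Calculate posterior odds
Posterior odds = Prior odds × LR
               = 1.90 × 6.00
               = 11.40

Step 2: Convert to probability
P(S|E) = Posterior odds / (1 + Posterior odds)
       = 11.40 / (1 + 11.40)
       = 11.40 / 12.40
       = 0.9194

The evidence increased P(S) from 0.6552 to 0.9194.


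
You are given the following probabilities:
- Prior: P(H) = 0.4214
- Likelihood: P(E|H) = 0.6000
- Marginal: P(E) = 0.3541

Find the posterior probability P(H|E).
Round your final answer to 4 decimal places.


Using Bayes' theorem:

P(H|E) = P(E|H) × P(H) / P(E)
       = 0.6000 × 0.4214 / 0.3541
       = 0.25284000 / 0.3541
       = 0.7140

The evidence strengthens our belief in H.
Prior: 0.4214 → Posterior: 0.7140


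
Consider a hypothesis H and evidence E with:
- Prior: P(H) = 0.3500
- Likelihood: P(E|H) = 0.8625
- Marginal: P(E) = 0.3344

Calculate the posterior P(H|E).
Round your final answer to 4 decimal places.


Using Bayes' theorem:

P(H|E) = P(E|H) × P(H) / P(E)
       = 0.8625 × 0.3500 / 0.3344
       = 0.30187500 / 0.3344
       = 0.9027

The evidence strengthens our belief in H.
Prior: 0.3500 → Posterior: 0.9027


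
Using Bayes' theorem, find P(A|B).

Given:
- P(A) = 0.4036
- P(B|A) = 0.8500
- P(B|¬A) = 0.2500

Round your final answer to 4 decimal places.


Bayes' theorem: P(A|B) = P(B|A) × P(A) / P(B)

Step 1: Calculate P(B) using law of total probability
P(B) = P(B|A)P(A) + P(B|¬A)P(¬A)
     = 0.8500 × 0.4036 + 0.2500 × 0.5964
     = 0.34306000 + 0.14910000
     = 0.49216000

Step 2: Apply Bayes' theorem
P(A|B) = P(B|A) × P(A) / P(B)
       = 0.34306000 / 0.49216000
       = 0.6970


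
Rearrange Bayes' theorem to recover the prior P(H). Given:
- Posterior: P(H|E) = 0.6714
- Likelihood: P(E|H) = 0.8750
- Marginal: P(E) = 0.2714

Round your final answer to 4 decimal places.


From Bayes' theorem: P(H|E) = P(E|H) × P(H) / P(E)

Rearranging for P(H):
P(H) = P(H|E) × P(E) / P(E|H)
     = 0.6714 × 0.2714 / 0.8750
     = 0.18221796 / 0.8750
     = 0.2082


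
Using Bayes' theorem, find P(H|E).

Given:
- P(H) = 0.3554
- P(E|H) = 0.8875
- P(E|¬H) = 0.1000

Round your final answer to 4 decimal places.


Bayes' theorem: P(H|E) = P(E|H) × P(H) / P(E)

Step 1: Calculate P(E) using law of total probability
P(E) = P(E|H)P(H) + P(E|¬H)P(¬H)
     = 0.8875 × 0.3554 + 0.1000 × 0.6446
     = 0.31541750 + 0.06446000
     = 0.37987750

Step 2: Apply Bayes' theorem
P(H|E) = P(E|H) × P(H) / P(E)
       = 0.31541750 / 0.37987750
       = 0.8303


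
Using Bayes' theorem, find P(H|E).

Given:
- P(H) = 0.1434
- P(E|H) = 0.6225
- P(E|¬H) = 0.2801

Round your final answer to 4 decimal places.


Bayes' theorem: P(H|E) = P(E|H) × P(H) / P(E)

Step 1: Calculate P(E) using law of total probability
P(E) = P(E|H)P(H) + P(E|¬H)P(¬H)
     = 0.6225 × 0.1434 + 0.2801 × 0.8566
     = 0.08926650 + 0.23993366
     = 0.32920016

Step 2: Apply Bayes' theorem
P(H|E) = P(E|H) × P(H) / P(E)
       = 0.08926650 / 0.32920016
       = 0.2712


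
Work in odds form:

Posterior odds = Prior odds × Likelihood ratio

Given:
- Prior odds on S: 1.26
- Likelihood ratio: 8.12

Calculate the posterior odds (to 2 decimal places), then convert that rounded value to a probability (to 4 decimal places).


Step 1: Calculate posterior odds
Posterior odds = Prior odds × LR
               = 1.26 × 8.12
               = 10.23

Step 2: Convert to probability
P(S|E) = Posterior odds / (1 + Posterior odds)
       = 10.23 / (1 + 10.23)
       = 10.23 / 11.23
       = 0.9110

The evidence increased P(S) from 0.5575 to 0.9110.


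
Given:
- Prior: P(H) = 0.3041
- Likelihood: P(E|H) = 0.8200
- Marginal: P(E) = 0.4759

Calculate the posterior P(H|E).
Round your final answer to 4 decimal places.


Using Bayes' theorem:

P(H|E) = P(E|H) × P(H) / P(E)
       = 0.8200 × 0.3041 / 0.4759
       = 0.24936200 / 0.4759
       = 0.5240

The evidence strengthens our belief in H.
Prior: 0.3041 → Posterior: 0.5240


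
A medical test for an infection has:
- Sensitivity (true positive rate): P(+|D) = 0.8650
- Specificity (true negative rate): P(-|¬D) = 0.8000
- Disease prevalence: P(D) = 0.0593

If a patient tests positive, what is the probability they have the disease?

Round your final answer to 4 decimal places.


Let D = has disease, + = positive test

Given:
- P(D) = 0.0593 (prevalence)
- P(+|D) = 0.8650 (sensitivity)
- P(-|¬D) = 0.8000 (specificity)
- P(+|¬D) = 0.2000 (false positive rate = 1 - specificity)

Step 1: Find P(+)
P(+) = P(+|D)P(D) + P(+|¬D)P(¬D)
     = 0.8650 × 0.0593 + 0.2000 × 0.9407
     = 0.05129450 + 0.18814000
     = 0.23943450

Step 2: Apply Bayes' theorem for P(D|+)
P(D|+) = P(+|D)P(D) / P(+)
       = 0.05129450 / 0.23943450
       = 0.2142


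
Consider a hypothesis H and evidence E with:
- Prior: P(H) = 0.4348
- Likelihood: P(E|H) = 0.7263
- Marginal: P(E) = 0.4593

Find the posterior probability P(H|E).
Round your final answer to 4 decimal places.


Using Bayes' theorem:

P(H|E) = P(E|H) × P(H) / P(E)
       = 0.7263 × 0.4348 / 0.4593
       = 0.31579524 / 0.4593
       = 0.6876

The evidence strengthens our belief in H.
Prior: 0.4348 → Posterior: 0.6876


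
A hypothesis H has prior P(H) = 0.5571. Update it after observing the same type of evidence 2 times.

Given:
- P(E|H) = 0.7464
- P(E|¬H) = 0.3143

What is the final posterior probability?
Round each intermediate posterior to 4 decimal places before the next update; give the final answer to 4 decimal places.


Sequential Bayesian updating:

Initial prior: P(H) = 0.5571

Update 1:
  P(E) = 0.7464 × 0.5571 + 0.3143 × 0.4429 = 0.41581944 + 0.13920347 = 0.55502291
  P(H|E) = 0.41581944 / 0.55502291 = 0.7492

Update 2:
  P(E) = 0.7464 × 0.7492 + 0.3143 × 0.2508 = 0.55920288 + 0.07882644 = 0.63802932
  P(H|E) = 0.55920288 / 0.63802932 = 0.8765

Final posterior: 0.8765


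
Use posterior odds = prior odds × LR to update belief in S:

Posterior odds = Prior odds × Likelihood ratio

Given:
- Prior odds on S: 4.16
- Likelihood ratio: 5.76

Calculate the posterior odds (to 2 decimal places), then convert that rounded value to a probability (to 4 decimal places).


Step 1: Calculate posterior odds
Posterior odds = Prior odds × LR
               = 4.16 × 5.76
               = 23.96

Step 2: Convert to probability
P(S|E) = Posterior odds / (1 + Posterior odds)
       = 23.96 / (1 + 23.96)
       = 23.96 / 24.96
       = 0.9599

The evidence increased P(S) from 0.8062 to 0.9599.


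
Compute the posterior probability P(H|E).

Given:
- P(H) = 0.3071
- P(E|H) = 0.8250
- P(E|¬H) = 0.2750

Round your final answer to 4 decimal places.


Bayes' theorem: P(H|E) = P(E|H) × P(H) / P(E)

Step 1: Calculate P(E) using law of total probability
P(E) = P(E|H)P(H) + P(E|¬H)P(¬H)
     = 0.8250 × 0.3071 + 0.2750 × 0.6929
     = 0.25335750 + 0.19054750
     = 0.44390500

Step 2: Apply Bayes' theorem
P(H|E) = P(E|H) × P(H) / P(E)
       = 0.25335750 / 0.44390500
       = 0.5707


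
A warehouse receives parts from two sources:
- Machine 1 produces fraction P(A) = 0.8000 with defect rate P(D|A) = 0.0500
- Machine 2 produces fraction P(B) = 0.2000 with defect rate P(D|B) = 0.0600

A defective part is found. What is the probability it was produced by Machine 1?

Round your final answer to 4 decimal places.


Let A = from Machine 1, D = defective

Given:
- P(A) = 0.8000, P(B) = 0.2000
- P(D|A) = 0.0500, P(D|B) = 0.0600

Step 1: Find P(D)
P(D) = P(D|A)P(A) + P(D|B)P(B)
     = 0.0500 × 0.8000 + 0.0600 × 0.2000
     = 0.04000000 + 0.01200000
     = 0.05200000

Step 2: Apply Bayes' theorem
P(A|D) = P(D|A)P(A) / P(D)
       = 0.04000000 / 0.05200000
       = 0.7692


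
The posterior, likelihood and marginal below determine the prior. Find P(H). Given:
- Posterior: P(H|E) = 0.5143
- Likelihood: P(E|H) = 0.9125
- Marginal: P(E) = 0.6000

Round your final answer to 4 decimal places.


From Bayes' theorem: P(H|E) = P(E|H) × P(H) / P(E)

Rearranging for P(H):
P(H) = P(H|E) × P(E) / P(E|H)
     = 0.5143 × 0.6000 / 0.9125
     = 0.30858000 / 0.9125
     = 0.3382


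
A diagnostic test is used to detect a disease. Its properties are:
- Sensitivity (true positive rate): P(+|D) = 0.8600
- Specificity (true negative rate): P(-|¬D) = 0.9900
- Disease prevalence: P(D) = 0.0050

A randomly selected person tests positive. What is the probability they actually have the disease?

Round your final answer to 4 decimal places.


Let D = has disease, + = positive test

Given:
- P(D) = 0.0050 (prevalence)
- P(+|D) = 0.8600 (sensitivity)
- P(-|¬D) = 0.9900 (specificity)
- P(+|¬D) = 0.0100 (false positive rate = 1 - specificity)

Step 1: Find P(+)
P(+) = P(+|D)P(D) + P(+|¬D)P(¬D)
     = 0.8600 × 0.0050 + 0.0100 × 0.9950
     = 0.00430000 + 0.00995000
     = 0.01425000

Step 2: Apply Bayes' theorem for P(D|+)
P(D|+) = P(+|D)P(D) / P(+)
       = 0.00430000 / 0.01425000
       = 0.3018


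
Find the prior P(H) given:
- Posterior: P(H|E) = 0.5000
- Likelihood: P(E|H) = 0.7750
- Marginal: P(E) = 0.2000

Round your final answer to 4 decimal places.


From Bayes' theorem: P(H|E) = P(E|H) × P(H) / P(E)

Rearranging for P(H):
P(H) = P(H|E) × P(E) / P(E|H)
     = 0.5000 × 0.2000 / 0.7750
     = 0.10000000 / 0.7750
     = 0.1290


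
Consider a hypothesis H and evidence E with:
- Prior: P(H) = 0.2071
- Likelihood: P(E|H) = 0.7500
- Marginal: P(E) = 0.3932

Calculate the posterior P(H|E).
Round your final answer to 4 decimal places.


Using Bayes' theorem:

P(H|E) = P(E|H) × P(H) / P(E)
       = 0.7500 × 0.2071 / 0.3932
       = 0.15532500 / 0.3932
       = 0.3950

The evidence strengthens our belief in H.
Prior: 0.2071 → Posterior: 0.3950


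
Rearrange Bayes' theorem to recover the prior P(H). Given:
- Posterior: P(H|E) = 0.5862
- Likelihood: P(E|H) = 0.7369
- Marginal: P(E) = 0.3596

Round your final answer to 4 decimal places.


From Bayes' theorem: P(H|E) = P(E|H) × P(H) / P(E)

Rearranging for P(H):
P(H) = P(H|E) × P(E) / P(E|H)
     = 0.5862 × 0.3596 / 0.7369
     = 0.21079752 / 0.7369
     = 0.2861


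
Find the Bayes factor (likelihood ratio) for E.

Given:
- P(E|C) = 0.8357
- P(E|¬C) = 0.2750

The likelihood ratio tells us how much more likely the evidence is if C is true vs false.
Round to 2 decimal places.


Likelihood Ratio (LR) = P(E|C) / P(E|¬C)

LR = 0.8357 / 0.2750
   = 3.04

The evidence is 3.04 times more likely if C is true than if C is false.
Because LR exceeds 1, E is evidence for C.


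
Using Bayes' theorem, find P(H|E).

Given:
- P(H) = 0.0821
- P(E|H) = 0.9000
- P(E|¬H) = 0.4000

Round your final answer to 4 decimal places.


Bayes' theorem: P(H|E) = P(E|H) × P(H) / P(E)

Step 1: Calculate P(E) using law of total probability
P(E) = P(E|H)P(H) + P(E|¬H)P(¬H)
     = 0.9000 × 0.0821 + 0.4000 × 0.9179
     = 0.07389000 + 0.36716000
     = 0.44105000

Step 2: Apply Bayes' theorem
P(H|E) = P(E|H) × P(H) / P(E)
       = 0.07389000 / 0.44105000
       = 0.1675


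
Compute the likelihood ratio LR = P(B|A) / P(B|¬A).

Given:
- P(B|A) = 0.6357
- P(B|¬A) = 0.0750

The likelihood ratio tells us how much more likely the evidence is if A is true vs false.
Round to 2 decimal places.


Likelihood Ratio (LR) = P(B|A) / P(B|¬A)

LR = 0.6357 / 0.0750
   = 8.48

The evidence is 8.48 times more likely if A is true than if A is false.
LR > 1, so observing B raises the odds in favor of A.


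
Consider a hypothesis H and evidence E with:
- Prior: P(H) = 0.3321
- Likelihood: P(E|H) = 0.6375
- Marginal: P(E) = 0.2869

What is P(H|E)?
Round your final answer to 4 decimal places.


Using Bayes' theorem:

P(H|E) = P(E|H) × P(H) / P(E)
       = 0.6375 × 0.3321 / 0.2869
       = 0.21171375 / 0.2869
       = 0.7379

The evidence strengthens our belief in H.
Prior: 0.3321 → Posterior: 0.7379


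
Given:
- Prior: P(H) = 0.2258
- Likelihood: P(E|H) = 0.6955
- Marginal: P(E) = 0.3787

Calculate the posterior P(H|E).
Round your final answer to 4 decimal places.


Using Bayes' theorem:

P(H|E) = P(E|H) × P(H) / P(E)
       = 0.6955 × 0.2258 / 0.3787
       = 0.15704390 / 0.3787
       = 0.4147

The evidence strengthens our belief in H.
Prior: 0.2258 → Posterior: 0.4147


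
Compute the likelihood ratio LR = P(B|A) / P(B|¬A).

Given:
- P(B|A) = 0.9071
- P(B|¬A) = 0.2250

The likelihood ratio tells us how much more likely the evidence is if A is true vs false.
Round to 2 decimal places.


Likelihood Ratio (LR) = P(B|A) / P(B|¬A)

LR = 0.9071 / 0.2250
   = 4.03

The evidence is 4.03 times more likely if A is true than if A is false.
Since LR > 1, the evidence supports A over ¬A.


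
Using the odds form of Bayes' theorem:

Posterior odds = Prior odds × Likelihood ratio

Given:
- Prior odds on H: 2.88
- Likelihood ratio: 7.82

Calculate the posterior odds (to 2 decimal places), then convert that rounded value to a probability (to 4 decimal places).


Step 1: Calculate posterior odds
Posterior odds = Prior odds × LR
               = 2.88 × 7.82
               = 22.52

Step 2: Convert to probability
P(H|E) = Posterior odds / (1 + Posterior odds)
       = 22.52 / (1 + 22.52)
       = 22.52 / 23.52
       = 0.9575

The evidence increased P(H) from 0.7423 to 0.9575.


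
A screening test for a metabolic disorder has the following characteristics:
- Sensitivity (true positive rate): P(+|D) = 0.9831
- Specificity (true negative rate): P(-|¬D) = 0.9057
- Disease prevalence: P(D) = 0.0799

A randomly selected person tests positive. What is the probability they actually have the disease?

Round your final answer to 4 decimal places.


Let D = has disease, + = positive test

Given:
- P(D) = 0.0799 (prevalence)
- P(+|D) = 0.9831 (sensitivity)
- P(-|¬D) = 0.9057 (specificity)
- P(+|¬D) = 0.0943 (false positive rate = 1 - specificity)

Step 1: Find P(+)
P(+) = P(+|D)P(D) + P(+|¬D)P(¬D)
     = 0.9831 × 0.0799 + 0.0943 × 0.9201
     = 0.07854969 + 0.08676543
     = 0.16531512

Step 2: Apply Bayes' theorem for P(D|+)
P(D|+) = P(+|D)P(D) / P(+)
       = 0.07854969 / 0.16531512
       = 0.4752


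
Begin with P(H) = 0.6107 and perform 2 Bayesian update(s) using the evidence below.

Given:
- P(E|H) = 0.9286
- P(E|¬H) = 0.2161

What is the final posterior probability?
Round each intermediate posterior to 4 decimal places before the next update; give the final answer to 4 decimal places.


Sequential Bayesian updating:

Initial prior: P(H) = 0.6107

Update 1:
  P(E) = 0.9286 × 0.6107 + 0.2161 × 0.3893 = 0.56709602 + 0.08412773 = 0.65122375
  P(H|E) = 0.56709602 / 0.65122375 = 0.8708

Update 2:
  P(E) = 0.9286 × 0.8708 + 0.2161 × 0.1292 = 0.80862488 + 0.02792012 = 0.83654500
  P(H|E) = 0.80862488 / 0.83654500 = 0.9666

Final posterior: 0.9666


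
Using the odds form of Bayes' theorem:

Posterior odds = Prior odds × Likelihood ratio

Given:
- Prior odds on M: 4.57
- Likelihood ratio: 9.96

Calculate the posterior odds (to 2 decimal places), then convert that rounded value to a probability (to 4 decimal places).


Step 1: Calculate posterior odds
Posterior odds = Prior odds × LR
               = 4.57 × 9.96
               = 45.52

Step 2: Convert to probability
P(M|E) = Posterior odds / (1 + Posterior odds)
       = 45.52 / (1 + 45.52)
       = 45.52 / 46.52
       = 0.9785

The evidence increased P(M) from 0.8205 to 0.9785.


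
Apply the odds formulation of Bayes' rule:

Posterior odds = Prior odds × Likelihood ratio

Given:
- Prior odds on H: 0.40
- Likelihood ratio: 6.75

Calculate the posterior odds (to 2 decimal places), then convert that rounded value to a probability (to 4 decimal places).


Step 1: Calculate posterior odds
Posterior odds = Prior odds × LR
               = 0.40 × 6.75
               = 2.70

Step 2: Convert to probability
P(H|E) = Posterior odds / (1 + Posterior odds)
       = 2.70 / (1 + 2.70)
       = 2.70 / 3.70
       = 0.7297

The evidence increased P(H) from 0.2857 to 0.7297.


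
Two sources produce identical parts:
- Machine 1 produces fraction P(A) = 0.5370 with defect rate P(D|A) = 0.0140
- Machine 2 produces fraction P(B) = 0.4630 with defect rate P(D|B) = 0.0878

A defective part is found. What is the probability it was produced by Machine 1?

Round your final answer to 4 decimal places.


Let A = from Machine 1, D = defective

Given:
- P(A) = 0.5370, P(B) = 0.4630
- P(D|A) = 0.0140, P(D|B) = 0.0878

Step 1: Find P(D)
P(D) = P(D|A)P(A) + P(D|B)P(B)
     = 0.0140 × 0.5370 + 0.0878 × 0.4630
     = 0.00751800 + 0.04065140
     = 0.04816940

Step 2: Apply Bayes' theorem
P(A|D) = P(D|A)P(A) / P(D)
       = 0.00751800 / 0.04816940
       = 0.1561


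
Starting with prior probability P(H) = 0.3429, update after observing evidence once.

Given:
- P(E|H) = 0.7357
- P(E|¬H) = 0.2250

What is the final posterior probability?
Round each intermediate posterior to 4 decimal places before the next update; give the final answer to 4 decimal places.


Sequential Bayesian updating:

Initial prior: P(H) = 0.3429

Update 1:
  P(E) = 0.7357 × 0.3429 + 0.2250 × 0.6571 = 0.25227153 + 0.14784750 = 0.40011903
  P(H|E) = 0.25227153 / 0.40011903 = 0.6305

Final posterior: 0.6305


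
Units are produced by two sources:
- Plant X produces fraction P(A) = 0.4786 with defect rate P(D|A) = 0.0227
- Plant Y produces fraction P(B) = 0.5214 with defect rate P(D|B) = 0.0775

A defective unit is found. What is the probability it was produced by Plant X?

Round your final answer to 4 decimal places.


Let A = from Plant X, D = defective

Given:
- P(A) = 0.4786, P(B) = 0.5214
- P(D|A) = 0.0227, P(D|B) = 0.0775

Step 1: Find P(D)
P(D) = P(D|A)P(A) + P(D|B)P(B)
     = 0.0227 × 0.4786 + 0.0775 × 0.5214
     = 0.01086422 + 0.04040850
     = 0.05127272

Step 2: Apply Bayes' theorem
P(A|D) = P(D|A)P(A) / P(D)
       = 0.01086422 / 0.05127272
       = 0.2119


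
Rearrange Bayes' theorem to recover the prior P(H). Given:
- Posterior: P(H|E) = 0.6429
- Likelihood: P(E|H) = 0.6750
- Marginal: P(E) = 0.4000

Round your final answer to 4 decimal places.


From Bayes' theorem: P(H|E) = P(E|H) × P(H) / P(E)

Rearranging for P(H):
P(H) = P(H|E) × P(E) / P(E|H)
     = 0.6429 × 0.4000 / 0.6750
     = 0.25716000 / 0.6750
     = 0.3810


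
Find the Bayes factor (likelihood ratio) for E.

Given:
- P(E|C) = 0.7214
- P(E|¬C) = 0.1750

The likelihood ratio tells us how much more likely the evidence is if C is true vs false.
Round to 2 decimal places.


Likelihood Ratio (LR) = P(E|C) / P(E|¬C)

LR = 0.7214 / 0.1750
   = 4.12

The evidence is 4.12 times more likely if C is true than if C is false.
LR > 1, so observing E raises the odds in favor of C.


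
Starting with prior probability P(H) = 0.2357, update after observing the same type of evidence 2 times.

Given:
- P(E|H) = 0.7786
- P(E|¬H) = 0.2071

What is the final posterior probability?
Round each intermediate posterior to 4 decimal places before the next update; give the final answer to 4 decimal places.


Sequential Bayesian updating:

Initial prior: P(H) = 0.2357

Update 1:
  P(E) = 0.7786 × 0.2357 + 0.2071 × 0.7643 = 0.18351602 + 0.15828653 = 0.34180255
  P(H|E) = 0.18351602 / 0.34180255 = 0.5369

Update 2:
  P(E) = 0.7786 × 0.5369 + 0.2071 × 0.4631 = 0.41803034 + 0.09590801 = 0.51393835
  P(H|E) = 0.41803034 / 0.51393835 = 0.8134

Final posterior: 0.8134


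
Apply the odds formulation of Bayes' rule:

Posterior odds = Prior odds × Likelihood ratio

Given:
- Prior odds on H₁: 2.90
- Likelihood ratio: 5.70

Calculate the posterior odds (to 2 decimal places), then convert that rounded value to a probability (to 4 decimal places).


Step 1: Calculate posterior odds
Posterior odds = Prior odds × LR
               = 2.90 × 5.70
               = 16.53

Step 2: Convert to probability
P(H₁|E) = Posterior odds / (1 + Posterior odds)
       = 16.53 / (1 + 16.53)
       = 16.53 / 17.53
       = 0.9430

The evidence increased P(H₁) from 0.7436 to 0.9430.


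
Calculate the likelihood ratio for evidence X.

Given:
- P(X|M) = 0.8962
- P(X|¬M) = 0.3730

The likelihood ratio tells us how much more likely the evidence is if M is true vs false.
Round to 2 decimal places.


Likelihood Ratio (LR) = P(X|M) / P(X|¬M)

LR = 0.8962 / 0.3730
   = 2.40

The evidence is 2.40 times more likely if M is true than if M is false.
Because LR exceeds 1, X is evidence for M.


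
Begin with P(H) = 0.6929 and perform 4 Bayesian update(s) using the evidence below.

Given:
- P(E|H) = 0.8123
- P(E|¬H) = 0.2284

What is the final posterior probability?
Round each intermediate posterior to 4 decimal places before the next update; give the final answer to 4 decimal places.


Sequential Bayesian updating:

Initial prior: P(H) = 0.6929

Update 1:
  P(E) = 0.8123 × 0.6929 + 0.2284 × 0.3071 = 0.56284267 + 0.07014164 = 0.63298431
  P(H|E) = 0.56284267 / 0.63298431 = 0.8892

Update 2:
  P(E) = 0.8123 × 0.8892 + 0.2284 × 0.1108 = 0.72229716 + 0.02530672 = 0.74760388
  P(H|E) = 0.72229716 / 0.74760388 = 0.9661

Update 3:
  P(E) = 0.8123 × 0.9661 + 0.2284 × 0.0339 = 0.78476303 + 0.00774276 = 0.79250579
  P(H|E) = 0.78476303 / 0.79250579 = 0.9902

Update 4:
  P(E) = 0.8123 × 0.9902 + 0.2284 × 0.0098 = 0.80433946 + 0.00223832 = 0.80657778
  P(H|E) = 0.80433946 / 0.80657778 = 0.9972

Final posterior: 0.9972


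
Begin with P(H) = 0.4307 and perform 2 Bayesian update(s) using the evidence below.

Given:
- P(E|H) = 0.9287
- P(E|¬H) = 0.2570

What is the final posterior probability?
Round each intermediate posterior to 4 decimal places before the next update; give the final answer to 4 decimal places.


Sequential Bayesian updating:

Initial prior: P(H) = 0.4307

Update 1:
  P(E) = 0.9287 × 0.4307 + 0.2570 × 0.5693 = 0.39999109 + 0.14631010 = 0.54630119
  P(H|E) = 0.39999109 / 0.54630119 = 0.7322

Update 2:
  P(E) = 0.9287 × 0.7322 + 0.2570 × 0.2678 = 0.67999414 + 0.06882460 = 0.74881874
  P(H|E) = 0.67999414 / 0.74881874 = 0.9081

Final posterior: 0.9081


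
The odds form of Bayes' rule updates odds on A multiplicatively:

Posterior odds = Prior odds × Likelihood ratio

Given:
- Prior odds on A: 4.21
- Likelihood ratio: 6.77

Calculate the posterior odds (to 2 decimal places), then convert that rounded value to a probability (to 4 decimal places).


Step 1: Calculate posterior odds
Posterior odds = Prior odds × LR
               = 4.21 × 6.77
               = 28.50

Step 2: Convert to probability
P(A|E) = Posterior odds / (1 + Posterior odds)
       = 28.50 / (1 + 28.50)
       = 28.50 / 29.50
       = 0.9661

The evidence increased P(A) from 0.8081 to 0.9661.


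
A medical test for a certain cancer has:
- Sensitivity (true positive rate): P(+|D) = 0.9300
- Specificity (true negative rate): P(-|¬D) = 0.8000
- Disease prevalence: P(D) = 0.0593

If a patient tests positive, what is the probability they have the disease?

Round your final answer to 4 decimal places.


Let D = has disease, + = positive test

Given:
- P(D) = 0.0593 (prevalence)
- P(+|D) = 0.9300 (sensitivity)
- P(-|¬D) = 0.8000 (specificity)
- P(+|¬D) = 0.2000 (false positive rate = 1 - specificity)

Step 1: Find P(+)
P(+) = P(+|D)P(D) + P(+|¬D)P(¬D)
     = 0.9300 × 0.0593 + 0.2000 × 0.9407
     = 0.05514900 + 0.18814000
     = 0.24328900

Step 2: Apply Bayes' theorem for P(D|+)
P(D|+) = P(+|D)P(D) / P(+)
       = 0.05514900 / 0.24328900
       = 0.2267


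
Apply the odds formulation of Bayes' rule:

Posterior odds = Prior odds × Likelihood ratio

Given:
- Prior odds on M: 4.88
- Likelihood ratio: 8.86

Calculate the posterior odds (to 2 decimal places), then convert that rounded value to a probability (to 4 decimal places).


Step 1: Calculate posterior odds
Posterior odds = Prior odds × LR
               = 4.88 × 8.86
               = 43.24

Step 2: Convert to probability
P(M|E) = Posterior odds / (1 + Posterior odds)
       = 43.24 / (1 + 43.24)
       = 43.24 / 44.24
       = 0.9774

The evidence increased P(M) from 0.8299 to 0.9774.


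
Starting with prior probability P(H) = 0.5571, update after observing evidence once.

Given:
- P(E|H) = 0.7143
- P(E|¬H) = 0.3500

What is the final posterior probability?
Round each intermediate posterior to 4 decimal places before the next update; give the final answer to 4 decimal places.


Sequential Bayesian updating:

Initial prior: P(H) = 0.5571

Update 1:
  P(E) = 0.7143 × 0.5571 + 0.3500 × 0.4429 = 0.39793653 + 0.15501500 = 0.55295153
  P(H|E) = 0.39793653 / 0.55295153 = 0.7197

Final posterior: 0.7197


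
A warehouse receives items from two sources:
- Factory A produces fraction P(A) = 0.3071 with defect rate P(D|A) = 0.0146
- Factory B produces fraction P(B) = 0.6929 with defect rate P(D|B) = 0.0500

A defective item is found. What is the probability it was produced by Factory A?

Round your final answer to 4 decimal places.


Let A = from Factory A, D = defective

Given:
- P(A) = 0.3071, P(B) = 0.6929
- P(D|A) = 0.0146, P(D|B) = 0.0500

Step 1: Find P(D)
P(D) = P(D|A)P(A) + P(D|B)P(B)
     = 0.0146 × 0.3071 + 0.0500 × 0.6929
     = 0.00448366 + 0.03464500
     = 0.03912866

Step 2: Apply Bayes' theorem
P(A|D) = P(D|A)P(A) / P(D)
       = 0.00448366 / 0.03912866
       = 0.1146


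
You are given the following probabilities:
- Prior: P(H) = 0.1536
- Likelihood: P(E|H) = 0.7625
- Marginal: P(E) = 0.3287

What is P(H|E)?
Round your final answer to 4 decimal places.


Using Bayes' theorem:

P(H|E) = P(E|H) × P(H) / P(E)
       = 0.7625 × 0.1536 / 0.3287
       = 0.11712000 / 0.3287
       = 0.3563

The evidence strengthens our belief in H.
Prior: 0.1536 → Posterior: 0.3563


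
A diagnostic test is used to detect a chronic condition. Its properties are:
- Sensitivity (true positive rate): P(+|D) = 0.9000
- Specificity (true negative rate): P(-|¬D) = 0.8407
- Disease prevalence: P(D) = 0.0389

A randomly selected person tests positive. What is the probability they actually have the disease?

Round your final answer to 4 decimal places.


Let D = has disease, + = positive test

Given:
- P(D) = 0.0389 (prevalence)
- P(+|D) = 0.9000 (sensitivity)
- P(-|¬D) = 0.8407 (specificity)
- P(+|¬D) = 0.1593 (false positive rate = 1 - specificity)

Step 1: Find P(+)
P(+) = P(+|D)P(D) + P(+|¬D)P(¬D)
     = 0.9000 × 0.0389 + 0.1593 × 0.9611
     = 0.03501000 + 0.15310323
     = 0.18811323

Step 2: Apply Bayes' theorem for P(D|+)
P(D|+) = P(+|D)P(D) / P(+)
       = 0.03501000 / 0.18811323
       = 0.1861


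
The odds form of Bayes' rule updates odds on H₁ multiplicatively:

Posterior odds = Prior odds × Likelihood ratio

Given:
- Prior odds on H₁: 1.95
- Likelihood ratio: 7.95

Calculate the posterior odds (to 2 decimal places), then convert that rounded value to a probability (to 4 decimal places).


Step 1: Calculate posterior odds
Posterior odds = Prior odds × LR
               = 1.95 × 7.95
               = 15.50

Step 2: Convert to probability
P(H₁|E) = Posterior odds / (1 + Posterior odds)
       = 15.50 / (1 + 15.50)
       = 15.50 / 16.50
       = 0.9394

The evidence increased P(H₁) from 0.6610 to 0.9394.


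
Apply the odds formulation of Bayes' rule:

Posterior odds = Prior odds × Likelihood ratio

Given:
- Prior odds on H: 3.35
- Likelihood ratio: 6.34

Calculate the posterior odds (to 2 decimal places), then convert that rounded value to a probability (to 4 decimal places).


Step 1: Calculate posterior odds
Posterior odds = Prior odds × LR
               = 3.35 × 6.34
               = 21.24

Step 2: Convert to probability
P(H|E) = Posterior odds / (1 + Posterior odds)
       = 21.24 / (1 + 21.24)
       = 21.24 / 22.24
       = 0.9550

The evidence increased P(H) from 0.7701 to 0.9550.


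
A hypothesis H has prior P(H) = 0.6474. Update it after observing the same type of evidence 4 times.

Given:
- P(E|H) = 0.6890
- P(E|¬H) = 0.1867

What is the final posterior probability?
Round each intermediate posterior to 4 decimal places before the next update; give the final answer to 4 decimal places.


Sequential Bayesian updating:

Initial prior: P(H) = 0.6474

Update 1:
  P(E) = 0.6890 × 0.6474 + 0.1867 × 0.3526 = 0.44605860 + 0.06583042 = 0.51188902
  P(H|E) = 0.44605860 / 0.51188902 = 0.8714

Update 2:
  P(E) = 0.6890 × 0.8714 + 0.1867 × 0.1286 = 0.60039460 + 0.02400962 = 0.62440422
  P(H|E) = 0.60039460 / 0.62440422 = 0.9615

Update 3:
  P(E) = 0.6890 × 0.9615 + 0.1867 × 0.0385 = 0.66247350 + 0.00718795 = 0.66966145
  P(H|E) = 0.66247350 / 0.66966145 = 0.9893

Update 4:
  P(E) = 0.6890 × 0.9893 + 0.1867 × 0.0107 = 0.68162770 + 0.00199769 = 0.68362539
  P(H|E) = 0.68162770 / 0.68362539 = 0.9971

Final posterior: 0.9971


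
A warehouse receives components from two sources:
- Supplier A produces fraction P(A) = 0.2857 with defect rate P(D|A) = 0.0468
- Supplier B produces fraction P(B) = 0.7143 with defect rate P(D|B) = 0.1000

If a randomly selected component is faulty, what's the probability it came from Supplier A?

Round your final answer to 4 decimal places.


Let A = from Supplier A, D = faulty

Given:
- P(A) = 0.2857, P(B) = 0.7143
- P(D|A) = 0.0468, P(D|B) = 0.1000

Step 1: Find P(D)
P(D) = P(D|A)P(A) + P(D|B)P(B)
     = 0.0468 × 0.2857 + 0.1000 × 0.7143
     = 0.01337076 + 0.07143000
     = 0.08480076

Step 2: Apply Bayes' theorem
P(A|D) = P(D|A)P(A) / P(D)
       = 0.01337076 / 0.08480076
       = 0.1577


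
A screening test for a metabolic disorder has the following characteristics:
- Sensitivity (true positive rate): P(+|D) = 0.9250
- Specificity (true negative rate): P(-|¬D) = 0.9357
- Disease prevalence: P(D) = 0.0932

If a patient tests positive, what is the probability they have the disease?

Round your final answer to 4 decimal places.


Let D = has disease, + = positive test

Given:
- P(D) = 0.0932 (prevalence)
- P(+|D) = 0.9250 (sensitivity)
- P(-|¬D) = 0.9357 (specificity)
- P(+|¬D) = 0.0643 (false positive rate = 1 - specificity)

Step 1: Find P(+)
P(+) = P(+|D)P(D) + P(+|¬D)P(¬D)
     = 0.9250 × 0.0932 + 0.0643 × 0.9068
     = 0.08621000 + 0.05830724
     = 0.14451724

Step 2: Apply Bayes' theorem for P(D|+)
P(D|+) = P(+|D)P(D) / P(+)
       = 0.08621000 / 0.14451724
       = 0.5965


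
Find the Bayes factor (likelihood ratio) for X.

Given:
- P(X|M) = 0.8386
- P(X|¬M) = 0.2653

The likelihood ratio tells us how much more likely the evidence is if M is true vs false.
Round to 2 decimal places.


Likelihood Ratio (LR) = P(X|M) / P(X|¬M)

LR = 0.8386 / 0.2653
   = 3.16

The evidence is 3.16 times more likely if M is true than if M is false.
Because LR exceeds 1, X is evidence for M.


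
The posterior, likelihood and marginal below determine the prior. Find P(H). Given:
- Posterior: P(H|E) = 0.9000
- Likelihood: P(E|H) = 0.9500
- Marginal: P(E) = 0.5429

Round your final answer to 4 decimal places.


From Bayes' theorem: P(H|E) = P(E|H) × P(H) / P(E)

Rearranging for P(H):
P(H) = P(H|E) × P(E) / P(E|H)
     = 0.9000 × 0.5429 / 0.9500
     = 0.48861000 / 0.9500
     = 0.5143


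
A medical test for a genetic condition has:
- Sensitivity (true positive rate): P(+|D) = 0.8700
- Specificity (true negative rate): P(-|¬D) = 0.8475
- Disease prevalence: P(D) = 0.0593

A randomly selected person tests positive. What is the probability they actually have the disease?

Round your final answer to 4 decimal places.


Let D = has disease, + = positive test

Given:
- P(D) = 0.0593 (prevalence)
- P(+|D) = 0.8700 (sensitivity)
- P(-|¬D) = 0.8475 (specificity)
- P(+|¬D) = 0.1525 (false positive rate = 1 - specificity)

Step 1: Find P(+)
P(+) = P(+|D)P(D) + P(+|¬D)P(¬D)
     = 0.8700 × 0.0593 + 0.1525 × 0.9407
     = 0.05159100 + 0.14345675
     = 0.19504775

Step 2: Apply Bayes' theorem for P(D|+)
P(D|+) = P(+|D)P(D) / P(+)
       = 0.05159100 / 0.19504775
       = 0.2645


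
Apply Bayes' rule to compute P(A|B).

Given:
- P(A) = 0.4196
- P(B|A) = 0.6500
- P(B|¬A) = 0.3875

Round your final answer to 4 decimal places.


Bayes' theorem: P(A|B) = P(B|A) × P(A) / P(B)

Step 1: Calculate P(B) using law of total probability
P(B) = P(B|A)P(A) + P(B|¬A)P(¬A)
     = 0.6500 × 0.4196 + 0.3875 × 0.5804
     = 0.27274000 + 0.22490500
     = 0.49764500

Step 2: Apply Bayes' theorem
P(A|B) = P(B|A) × P(A) / P(B)
       = 0.27274000 / 0.49764500
       = 0.5481


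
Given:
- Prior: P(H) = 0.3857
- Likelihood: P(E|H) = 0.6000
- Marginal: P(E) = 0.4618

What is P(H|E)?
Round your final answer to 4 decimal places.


Using Bayes' theorem:

P(H|E) = P(E|H) × P(H) / P(E)
       = 0.6000 × 0.3857 / 0.4618
       = 0.23142000 / 0.4618
       = 0.5011

The evidence strengthens our belief in H.
Prior: 0.3857 → Posterior: 0.5011


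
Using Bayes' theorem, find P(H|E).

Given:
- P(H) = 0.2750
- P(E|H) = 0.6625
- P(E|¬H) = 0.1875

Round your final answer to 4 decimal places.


Bayes' theorem: P(H|E) = P(E|H) × P(H) / P(E)

Step 1: Calculate P(E) using law of total probability
P(E) = P(E|H)P(H) + P(E|¬H)P(¬H)
     = 0.6625 × 0.2750 + 0.1875 × 0.7250
     = 0.18218750 + 0.13593750
     = 0.31812500

Step 2: Apply Bayes' theorem
P(H|E) = P(E|H) × P(H) / P(E)
       = 0.18218750 / 0.31812500
       = 0.5727


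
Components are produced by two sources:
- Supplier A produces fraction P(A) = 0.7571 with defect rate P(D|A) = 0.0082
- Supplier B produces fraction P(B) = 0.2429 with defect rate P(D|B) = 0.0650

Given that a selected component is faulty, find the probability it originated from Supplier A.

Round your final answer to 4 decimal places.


Let A = from Supplier A, D = faulty

Given:
- P(A) = 0.7571, P(B) = 0.2429
- P(D|A) = 0.0082, P(D|B) = 0.0650

Step 1: Find P(D)
P(D) = P(D|A)P(A) + P(D|B)P(B)
     = 0.0082 × 0.7571 + 0.0650 × 0.2429
     = 0.00620822 + 0.01578850
     = 0.02199672

Step 2: Apply Bayes' theorem
P(A|D) = P(D|A)P(A) / P(D)
       = 0.00620822 / 0.02199672
       = 0.2822


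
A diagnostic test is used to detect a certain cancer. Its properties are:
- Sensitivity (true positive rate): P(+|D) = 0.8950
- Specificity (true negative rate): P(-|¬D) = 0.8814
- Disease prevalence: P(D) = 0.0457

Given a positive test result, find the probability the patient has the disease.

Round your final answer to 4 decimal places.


Let D = has disease, + = positive test

Given:
- P(D) = 0.0457 (prevalence)
- P(+|D) = 0.8950 (sensitivity)
- P(-|¬D) = 0.8814 (specificity)
- P(+|¬D) = 0.1186 (false positive rate = 1 - specificity)

Step 1: Find P(+)
P(+) = P(+|D)P(D) + P(+|¬D)P(¬D)
     = 0.8950 × 0.0457 + 0.1186 × 0.9543
     = 0.04090150 + 0.11317998
     = 0.15408148

Step 2: Apply Bayes' theorem for P(D|+)
P(D|+) = P(+|D)P(D) / P(+)
       = 0.04090150 / 0.15408148
       = 0.2655


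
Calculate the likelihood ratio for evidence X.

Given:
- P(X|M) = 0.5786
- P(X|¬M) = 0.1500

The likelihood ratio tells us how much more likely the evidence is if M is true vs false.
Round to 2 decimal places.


Likelihood Ratio (LR) = P(X|M) / P(X|¬M)

LR = 0.5786 / 0.1500
   = 3.86

The evidence is 3.86 times more likely if M is true than if M is false.
LR > 1, so observing X raises the odds in favor of M.


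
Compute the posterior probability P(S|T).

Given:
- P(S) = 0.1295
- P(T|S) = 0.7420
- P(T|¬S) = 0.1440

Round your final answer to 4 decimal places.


Bayes' theorem: P(S|T) = P(T|S) × P(S) / P(T)

Step 1: Calculate P(T) using law of total probability
P(T) = P(T|S)P(S) + P(T|¬S)P(¬S)
     = 0.7420 × 0.1295 + 0.1440 × 0.8705
     = 0.09608900 + 0.12535200
     = 0.22144100

Step 2: Apply Bayes' theorem
P(S|T) = P(T|S) × P(S) / P(T)
       = 0.09608900 / 0.22144100
       = 0.4339


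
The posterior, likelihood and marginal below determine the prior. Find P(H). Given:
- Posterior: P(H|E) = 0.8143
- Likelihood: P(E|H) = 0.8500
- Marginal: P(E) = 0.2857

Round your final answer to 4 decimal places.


From Bayes' theorem: P(H|E) = P(E|H) × P(H) / P(E)

Rearranging for P(H):
P(H) = P(H|E) × P(E) / P(E|H)
     = 0.8143 × 0.2857 / 0.8500
     = 0.23264551 / 0.8500
     = 0.2737


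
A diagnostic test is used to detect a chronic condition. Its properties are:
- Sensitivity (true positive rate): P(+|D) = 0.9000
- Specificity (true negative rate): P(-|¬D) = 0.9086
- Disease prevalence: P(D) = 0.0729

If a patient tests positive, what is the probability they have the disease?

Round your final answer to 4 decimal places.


Let D = has disease, + = positive test

Given:
- P(D) = 0.0729 (prevalence)
- P(+|D) = 0.9000 (sensitivity)
- P(-|¬D) = 0.9086 (specificity)
- P(+|¬D) = 0.0914 (false positive rate = 1 - specificity)

Step 1: Find P(+)
P(+) = P(+|D)P(D) + P(+|¬D)P(¬D)
     = 0.9000 × 0.0729 + 0.0914 × 0.9271
     = 0.06561000 + 0.08473694
     = 0.15034694

Step 2: Apply Bayes' theorem for P(D|+)
P(D|+) = P(+|D)P(D) / P(+)
       = 0.06561000 / 0.15034694
       = 0.4364
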